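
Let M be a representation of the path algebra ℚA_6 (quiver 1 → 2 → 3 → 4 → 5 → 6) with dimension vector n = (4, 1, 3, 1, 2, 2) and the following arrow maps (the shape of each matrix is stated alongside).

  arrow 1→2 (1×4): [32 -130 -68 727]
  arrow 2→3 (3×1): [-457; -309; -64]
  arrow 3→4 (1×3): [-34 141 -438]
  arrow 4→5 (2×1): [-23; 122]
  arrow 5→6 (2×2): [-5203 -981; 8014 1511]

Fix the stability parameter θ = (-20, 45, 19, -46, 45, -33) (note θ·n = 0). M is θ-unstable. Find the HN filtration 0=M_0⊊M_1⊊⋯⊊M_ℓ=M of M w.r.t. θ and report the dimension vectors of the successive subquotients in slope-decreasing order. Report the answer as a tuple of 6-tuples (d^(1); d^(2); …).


Barcode: M ≅ I[1,1]^3, I[1,6], I[3,3]^2, I[5,6]. HN layers by μ_θ (3 steps, strictly decreasing):
  μ^(1)=19; μ^(2)=6; μ^(3)=-20

((0, 0, 2, 0, 0, 0); (0, 1, 1, 1, 2, 2); (4, 0, 0, 0, 0, 0))


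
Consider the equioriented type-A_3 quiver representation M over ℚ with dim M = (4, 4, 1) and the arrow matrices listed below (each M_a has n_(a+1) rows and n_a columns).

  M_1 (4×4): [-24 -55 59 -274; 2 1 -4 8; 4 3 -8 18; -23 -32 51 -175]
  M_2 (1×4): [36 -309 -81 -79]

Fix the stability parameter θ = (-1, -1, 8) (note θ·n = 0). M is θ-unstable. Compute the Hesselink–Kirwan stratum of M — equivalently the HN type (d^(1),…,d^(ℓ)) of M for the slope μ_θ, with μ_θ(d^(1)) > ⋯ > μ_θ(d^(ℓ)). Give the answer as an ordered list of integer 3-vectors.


Interval decomposition of M: I[1,2]^3, I[1,3].
HN type (ℓ=2): μ^(1)=8; μ^(2)=-1

((0, 0, 1); (4, 4, 0))


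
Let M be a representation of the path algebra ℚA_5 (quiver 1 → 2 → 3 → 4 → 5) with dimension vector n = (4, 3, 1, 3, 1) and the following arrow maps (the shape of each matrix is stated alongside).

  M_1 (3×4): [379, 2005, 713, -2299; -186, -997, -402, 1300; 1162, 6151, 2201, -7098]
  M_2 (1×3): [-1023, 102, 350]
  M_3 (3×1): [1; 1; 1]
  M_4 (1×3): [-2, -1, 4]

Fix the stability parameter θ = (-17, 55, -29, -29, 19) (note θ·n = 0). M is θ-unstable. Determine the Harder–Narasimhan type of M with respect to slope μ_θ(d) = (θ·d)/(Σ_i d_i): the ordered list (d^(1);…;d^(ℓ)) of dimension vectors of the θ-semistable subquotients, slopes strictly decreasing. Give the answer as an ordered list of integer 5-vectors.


Interval decomposition of M: I[1,1], I[1,2]^2, I[1,5], I[4,4]^2.
HN type (ℓ=5): μ^(1)=55; μ^(2)=19; μ^(3)=-1; μ^(4)=-17; μ^(5)=-29

((0, 2, 0, 0, 0); (0, 0, 0, 0, 1); (0, 1, 1, 1, 0); (4, 0, 0, 0, 0); (0, 0, 0, 2, 0))


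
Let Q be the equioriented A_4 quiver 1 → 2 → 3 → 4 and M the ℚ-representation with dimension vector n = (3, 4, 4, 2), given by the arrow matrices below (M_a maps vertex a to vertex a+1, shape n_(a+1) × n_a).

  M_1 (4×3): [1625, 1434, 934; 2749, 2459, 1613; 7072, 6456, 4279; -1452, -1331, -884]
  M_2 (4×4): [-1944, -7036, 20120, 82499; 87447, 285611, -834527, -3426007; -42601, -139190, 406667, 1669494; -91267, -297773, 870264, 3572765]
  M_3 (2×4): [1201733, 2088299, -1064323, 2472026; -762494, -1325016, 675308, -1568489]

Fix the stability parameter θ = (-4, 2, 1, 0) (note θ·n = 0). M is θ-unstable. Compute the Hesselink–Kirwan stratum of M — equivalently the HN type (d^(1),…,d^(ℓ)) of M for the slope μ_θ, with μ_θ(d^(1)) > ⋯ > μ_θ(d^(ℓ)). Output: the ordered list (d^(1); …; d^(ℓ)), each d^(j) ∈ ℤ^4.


Interval decomposition of M: I[1,3], I[1,4]^2, I[2,3].
HN type (ℓ=3): μ^(1)=3/2; μ^(2)=1; μ^(3)=-4

((0, 2, 2, 0); (0, 2, 2, 2); (3, 0, 0, 0))


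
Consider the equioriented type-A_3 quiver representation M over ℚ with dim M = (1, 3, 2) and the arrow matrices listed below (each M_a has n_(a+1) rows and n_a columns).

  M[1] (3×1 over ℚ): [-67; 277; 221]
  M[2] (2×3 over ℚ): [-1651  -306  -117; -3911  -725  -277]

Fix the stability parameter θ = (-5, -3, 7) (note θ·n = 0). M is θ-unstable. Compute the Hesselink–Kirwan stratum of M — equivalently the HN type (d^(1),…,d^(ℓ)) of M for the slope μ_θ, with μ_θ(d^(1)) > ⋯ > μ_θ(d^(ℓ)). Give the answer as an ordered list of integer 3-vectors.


Barcode: M ≅ I[1,3], I[2,2], I[2,3]. HN layers by μ_θ (3 steps, strictly decreasing):
  μ^(1)=7; μ^(2)=-3; μ^(3)=-5

((0, 0, 2); (0, 3, 0); (1, 0, 0))


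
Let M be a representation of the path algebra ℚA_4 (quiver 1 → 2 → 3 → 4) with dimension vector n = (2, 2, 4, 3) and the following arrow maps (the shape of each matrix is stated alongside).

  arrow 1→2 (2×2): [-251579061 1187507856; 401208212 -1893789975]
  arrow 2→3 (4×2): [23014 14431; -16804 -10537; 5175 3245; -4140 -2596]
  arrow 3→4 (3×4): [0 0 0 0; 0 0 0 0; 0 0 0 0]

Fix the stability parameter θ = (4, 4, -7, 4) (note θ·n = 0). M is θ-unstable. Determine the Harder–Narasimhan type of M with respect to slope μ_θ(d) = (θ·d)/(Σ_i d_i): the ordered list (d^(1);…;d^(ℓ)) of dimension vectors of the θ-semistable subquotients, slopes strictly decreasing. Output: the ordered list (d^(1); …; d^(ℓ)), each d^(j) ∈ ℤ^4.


Barcode: M ≅ I[1,3]^2, I[3,3]^2, I[4,4]^3. HN layers by μ_θ (3 steps, strictly decreasing):
  μ^(1)=4; μ^(2)=1/3; μ^(3)=-7

((0, 0, 0, 3); (2, 2, 2, 0); (0, 0, 2, 0))


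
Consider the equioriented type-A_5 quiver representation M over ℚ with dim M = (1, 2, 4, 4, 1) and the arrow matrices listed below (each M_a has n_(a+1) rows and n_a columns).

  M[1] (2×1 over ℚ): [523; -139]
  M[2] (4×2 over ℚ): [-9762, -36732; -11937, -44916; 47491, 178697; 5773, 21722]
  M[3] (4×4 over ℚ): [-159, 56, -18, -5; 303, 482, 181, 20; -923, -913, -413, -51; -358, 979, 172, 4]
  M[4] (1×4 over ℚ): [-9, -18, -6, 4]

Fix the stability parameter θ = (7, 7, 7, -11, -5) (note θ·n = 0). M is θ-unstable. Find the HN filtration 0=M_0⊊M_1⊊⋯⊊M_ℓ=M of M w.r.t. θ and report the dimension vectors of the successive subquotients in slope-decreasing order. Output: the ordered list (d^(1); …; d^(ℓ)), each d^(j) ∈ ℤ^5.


Via rank(M_{q-1}∘⋯∘M_p): M ≅ I[1,5], I[2,4], I[3,4]^2.
μ_θ-semistable layers: μ^(1)=1; μ^(2)=-2

((1, 2, 2, 2, 1); (0, 0, 2, 2, 0))


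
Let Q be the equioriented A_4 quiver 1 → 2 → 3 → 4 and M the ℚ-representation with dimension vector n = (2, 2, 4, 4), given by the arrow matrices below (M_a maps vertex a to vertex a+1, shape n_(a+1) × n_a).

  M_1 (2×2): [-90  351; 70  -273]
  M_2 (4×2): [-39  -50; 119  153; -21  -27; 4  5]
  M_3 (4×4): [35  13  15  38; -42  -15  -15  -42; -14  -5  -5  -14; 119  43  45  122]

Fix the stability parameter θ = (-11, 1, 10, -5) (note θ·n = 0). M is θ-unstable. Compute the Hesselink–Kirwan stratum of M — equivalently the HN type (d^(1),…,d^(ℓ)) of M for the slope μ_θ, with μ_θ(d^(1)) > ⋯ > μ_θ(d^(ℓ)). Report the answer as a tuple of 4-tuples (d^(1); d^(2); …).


Interval decomposition of M: I[1,1], I[1,4], I[2,3], I[3,3], I[3,4], I[4,4]^2.
HN type (ℓ=5): μ^(1)=10; μ^(2)=5/2; μ^(3)=1; μ^(4)=-5; μ^(5)=-11

((0, 0, 2, 0); (0, 0, 2, 2); (0, 2, 0, 0); (0, 0, 0, 2); (2, 0, 0, 0))


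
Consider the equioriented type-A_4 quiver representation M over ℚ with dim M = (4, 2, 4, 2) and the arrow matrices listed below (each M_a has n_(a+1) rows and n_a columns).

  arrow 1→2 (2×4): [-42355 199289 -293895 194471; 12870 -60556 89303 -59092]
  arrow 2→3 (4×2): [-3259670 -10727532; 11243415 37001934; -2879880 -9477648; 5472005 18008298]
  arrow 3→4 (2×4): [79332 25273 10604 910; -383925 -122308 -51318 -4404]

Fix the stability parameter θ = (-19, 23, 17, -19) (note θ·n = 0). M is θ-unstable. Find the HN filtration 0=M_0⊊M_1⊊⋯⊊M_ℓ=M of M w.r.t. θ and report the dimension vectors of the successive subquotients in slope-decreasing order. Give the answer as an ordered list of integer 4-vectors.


Barcode: M ≅ I[1,1]^2, I[1,2], I[1,4], I[3,3]^2, I[3,4]. HN layers by μ_θ (5 steps, strictly decreasing):
  μ^(1)=23; μ^(2)=17; μ^(3)=7; μ^(4)=-1; μ^(5)=-19

((0, 1, 0, 0); (0, 0, 2, 0); (0, 1, 1, 1); (0, 0, 1, 1); (4, 0, 0, 0))


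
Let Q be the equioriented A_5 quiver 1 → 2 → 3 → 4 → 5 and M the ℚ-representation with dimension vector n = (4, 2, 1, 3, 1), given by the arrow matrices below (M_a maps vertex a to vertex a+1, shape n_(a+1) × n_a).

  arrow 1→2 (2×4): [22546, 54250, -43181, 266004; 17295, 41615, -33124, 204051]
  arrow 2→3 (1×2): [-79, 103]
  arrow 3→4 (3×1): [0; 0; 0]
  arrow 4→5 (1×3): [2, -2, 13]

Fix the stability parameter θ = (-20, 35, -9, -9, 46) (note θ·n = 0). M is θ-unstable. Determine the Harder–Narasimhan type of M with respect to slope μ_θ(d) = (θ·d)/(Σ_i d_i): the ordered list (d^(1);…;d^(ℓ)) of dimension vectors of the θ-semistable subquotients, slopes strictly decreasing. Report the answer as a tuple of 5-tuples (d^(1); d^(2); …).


Via rank(M_{q-1}∘⋯∘M_p): M ≅ I[1,1]^2, I[1,2], I[1,3], I[4,4]^2, I[4,5].
μ_θ-semistable layers: μ^(1)=46; μ^(2)=35; μ^(3)=13; μ^(4)=-9; μ^(5)=-20

((0, 0, 0, 0, 1); (0, 1, 0, 0, 0); (0, 1, 1, 0, 0); (0, 0, 0, 3, 0); (4, 0, 0, 0, 0))


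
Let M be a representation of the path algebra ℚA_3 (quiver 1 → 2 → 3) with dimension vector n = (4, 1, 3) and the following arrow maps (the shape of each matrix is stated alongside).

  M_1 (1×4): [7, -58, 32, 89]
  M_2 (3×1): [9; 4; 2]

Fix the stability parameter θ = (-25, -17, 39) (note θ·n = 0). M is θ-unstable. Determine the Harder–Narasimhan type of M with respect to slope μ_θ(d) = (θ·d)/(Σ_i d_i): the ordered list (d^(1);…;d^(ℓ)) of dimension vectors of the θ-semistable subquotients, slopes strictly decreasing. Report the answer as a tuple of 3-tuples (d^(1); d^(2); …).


Via rank(M_{q-1}∘⋯∘M_p): M ≅ I[1,1]^3, I[1,3], I[3,3]^2.
μ_θ-semistable layers: μ^(1)=39; μ^(2)=-17; μ^(3)=-25

((0, 0, 3); (0, 1, 0); (4, 0, 0))


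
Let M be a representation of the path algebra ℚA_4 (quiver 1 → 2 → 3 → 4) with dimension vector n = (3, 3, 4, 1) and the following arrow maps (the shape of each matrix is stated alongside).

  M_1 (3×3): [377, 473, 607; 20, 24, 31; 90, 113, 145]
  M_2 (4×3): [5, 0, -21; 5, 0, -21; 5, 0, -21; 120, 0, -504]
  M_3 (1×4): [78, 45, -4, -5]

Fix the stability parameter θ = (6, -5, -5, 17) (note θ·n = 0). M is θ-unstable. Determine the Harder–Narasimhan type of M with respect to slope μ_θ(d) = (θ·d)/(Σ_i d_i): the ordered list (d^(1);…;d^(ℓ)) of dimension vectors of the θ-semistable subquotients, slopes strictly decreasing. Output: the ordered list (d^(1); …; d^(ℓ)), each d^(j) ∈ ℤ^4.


Interval decomposition of M: I[1,2]^2, I[1,4], I[3,3]^3.
HN type (ℓ=4): μ^(1)=17; μ^(2)=1/2; μ^(3)=-4/3; μ^(4)=-5

((0, 0, 0, 1); (2, 2, 0, 0); (1, 1, 1, 0); (0, 0, 3, 0))


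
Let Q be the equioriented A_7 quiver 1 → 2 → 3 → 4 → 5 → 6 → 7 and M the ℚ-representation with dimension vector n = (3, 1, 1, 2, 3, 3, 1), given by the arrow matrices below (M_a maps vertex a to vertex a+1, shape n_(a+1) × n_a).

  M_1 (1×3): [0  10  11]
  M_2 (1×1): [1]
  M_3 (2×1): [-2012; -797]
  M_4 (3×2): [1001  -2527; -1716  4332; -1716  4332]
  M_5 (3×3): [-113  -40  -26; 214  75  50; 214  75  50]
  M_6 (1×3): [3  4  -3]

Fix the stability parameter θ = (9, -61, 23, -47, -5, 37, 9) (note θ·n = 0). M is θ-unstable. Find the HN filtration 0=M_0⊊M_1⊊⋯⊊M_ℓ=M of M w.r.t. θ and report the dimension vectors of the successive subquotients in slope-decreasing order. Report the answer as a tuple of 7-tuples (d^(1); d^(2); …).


Via rank(M_{q-1}∘⋯∘M_p): M ≅ I[1,1]^2, I[1,7], I[4,4], I[5,5], I[5,6], I[6,6].
μ_θ-semistable layers: μ^(1)=37; μ^(2)=23; μ^(3)=9; μ^(4)=-5; μ^(5)=-12; μ^(6)=-26; μ^(7)=-47

((0, 0, 0, 0, 0, 2, 0); (0, 0, 0, 0, 0, 1, 1); (2, 0, 0, 0, 0, 0, 0); (0, 0, 0, 0, 3, 0, 0); (0, 0, 1, 1, 0, 0, 0); (1, 1, 0, 0, 0, 0, 0); (0, 0, 0, 1, 0, 0, 0))


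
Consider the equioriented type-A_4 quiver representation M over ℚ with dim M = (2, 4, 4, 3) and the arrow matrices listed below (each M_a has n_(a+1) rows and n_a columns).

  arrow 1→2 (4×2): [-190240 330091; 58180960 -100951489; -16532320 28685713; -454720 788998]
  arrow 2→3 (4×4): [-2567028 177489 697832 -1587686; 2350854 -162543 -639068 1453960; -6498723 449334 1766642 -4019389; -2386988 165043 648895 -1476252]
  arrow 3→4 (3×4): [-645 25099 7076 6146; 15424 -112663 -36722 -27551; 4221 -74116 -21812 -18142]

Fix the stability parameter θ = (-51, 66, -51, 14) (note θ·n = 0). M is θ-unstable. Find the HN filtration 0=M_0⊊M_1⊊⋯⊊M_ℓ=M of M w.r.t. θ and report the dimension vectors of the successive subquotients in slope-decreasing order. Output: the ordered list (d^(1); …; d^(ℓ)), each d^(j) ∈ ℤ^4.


Barcode: M ≅ I[1,1], I[1,4], I[2,2], I[2,4]^2, I[3,3]. HN layers by μ_θ (4 steps, strictly decreasing):
  μ^(1)=66; μ^(2)=14; μ^(3)=15/2; μ^(4)=-51

((0, 1, 0, 0); (0, 0, 0, 3); (0, 3, 3, 0); (2, 0, 1, 0))


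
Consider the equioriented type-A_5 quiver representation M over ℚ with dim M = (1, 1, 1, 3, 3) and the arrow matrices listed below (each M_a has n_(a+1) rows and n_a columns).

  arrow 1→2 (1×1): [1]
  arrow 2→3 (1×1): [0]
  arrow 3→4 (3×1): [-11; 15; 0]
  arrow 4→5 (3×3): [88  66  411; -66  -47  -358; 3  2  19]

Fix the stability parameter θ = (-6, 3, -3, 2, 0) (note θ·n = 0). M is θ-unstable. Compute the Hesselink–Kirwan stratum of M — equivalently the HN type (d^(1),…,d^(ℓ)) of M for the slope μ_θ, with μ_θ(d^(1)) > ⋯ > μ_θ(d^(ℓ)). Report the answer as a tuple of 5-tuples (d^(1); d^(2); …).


Via rank(M_{q-1}∘⋯∘M_p): M ≅ I[1,2], I[3,5], I[4,5]^2.
μ_θ-semistable layers: μ^(1)=3; μ^(2)=1; μ^(3)=-3; μ^(4)=-6

((0, 1, 0, 0, 0); (0, 0, 0, 3, 3); (0, 0, 1, 0, 0); (1, 0, 0, 0, 0))


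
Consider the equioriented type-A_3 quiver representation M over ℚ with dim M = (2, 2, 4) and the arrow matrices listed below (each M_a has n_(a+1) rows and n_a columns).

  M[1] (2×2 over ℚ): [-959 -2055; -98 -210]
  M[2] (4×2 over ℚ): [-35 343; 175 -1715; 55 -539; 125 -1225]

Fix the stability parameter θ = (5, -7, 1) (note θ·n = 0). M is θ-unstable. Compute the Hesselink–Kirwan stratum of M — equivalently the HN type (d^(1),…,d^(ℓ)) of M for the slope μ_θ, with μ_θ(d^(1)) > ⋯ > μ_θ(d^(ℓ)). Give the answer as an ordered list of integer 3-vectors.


Interval decomposition of M: I[1,1], I[1,3], I[2,2], I[3,3]^3.
HN type (ℓ=4): μ^(1)=5; μ^(2)=1; μ^(3)=-1; μ^(4)=-7

((1, 0, 0); (0, 0, 4); (1, 1, 0); (0, 1, 0))


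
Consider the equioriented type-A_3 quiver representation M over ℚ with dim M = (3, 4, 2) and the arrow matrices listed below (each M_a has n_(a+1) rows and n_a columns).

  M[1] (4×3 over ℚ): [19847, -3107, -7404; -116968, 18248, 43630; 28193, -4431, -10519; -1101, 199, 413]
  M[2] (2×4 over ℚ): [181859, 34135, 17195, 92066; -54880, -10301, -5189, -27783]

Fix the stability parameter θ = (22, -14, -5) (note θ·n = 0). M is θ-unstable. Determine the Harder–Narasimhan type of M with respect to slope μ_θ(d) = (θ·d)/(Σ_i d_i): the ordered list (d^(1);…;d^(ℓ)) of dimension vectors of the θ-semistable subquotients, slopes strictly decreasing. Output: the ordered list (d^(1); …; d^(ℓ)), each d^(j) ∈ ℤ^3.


Via rank(M_{q-1}∘⋯∘M_p): M ≅ I[1,2], I[1,3]^2, I[2,2].
μ_θ-semistable layers: μ^(1)=4; μ^(2)=1; μ^(3)=-14

((1, 1, 0); (2, 2, 2); (0, 1, 0))


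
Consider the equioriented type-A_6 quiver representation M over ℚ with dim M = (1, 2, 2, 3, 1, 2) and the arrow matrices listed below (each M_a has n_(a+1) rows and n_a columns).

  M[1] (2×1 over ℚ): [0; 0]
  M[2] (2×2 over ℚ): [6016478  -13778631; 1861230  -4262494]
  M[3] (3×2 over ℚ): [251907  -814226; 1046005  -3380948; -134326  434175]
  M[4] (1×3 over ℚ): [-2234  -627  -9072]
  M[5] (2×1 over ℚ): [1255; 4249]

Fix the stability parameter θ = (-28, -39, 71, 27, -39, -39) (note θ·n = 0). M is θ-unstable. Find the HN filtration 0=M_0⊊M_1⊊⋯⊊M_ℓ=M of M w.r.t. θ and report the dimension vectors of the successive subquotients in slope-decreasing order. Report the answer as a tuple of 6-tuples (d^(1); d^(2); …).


Barcode: M ≅ I[1,1], I[2,4], I[2,6], I[4,4], I[6,6]. HN layers by μ_θ (5 steps, strictly decreasing):
  μ^(1)=49; μ^(2)=27; μ^(3)=5; μ^(4)=-28; μ^(5)=-39

((0, 0, 1, 1, 0, 0); (0, 0, 0, 1, 0, 0); (0, 0, 1, 1, 1, 1); (1, 0, 0, 0, 0, 0); (0, 2, 0, 0, 0, 1))


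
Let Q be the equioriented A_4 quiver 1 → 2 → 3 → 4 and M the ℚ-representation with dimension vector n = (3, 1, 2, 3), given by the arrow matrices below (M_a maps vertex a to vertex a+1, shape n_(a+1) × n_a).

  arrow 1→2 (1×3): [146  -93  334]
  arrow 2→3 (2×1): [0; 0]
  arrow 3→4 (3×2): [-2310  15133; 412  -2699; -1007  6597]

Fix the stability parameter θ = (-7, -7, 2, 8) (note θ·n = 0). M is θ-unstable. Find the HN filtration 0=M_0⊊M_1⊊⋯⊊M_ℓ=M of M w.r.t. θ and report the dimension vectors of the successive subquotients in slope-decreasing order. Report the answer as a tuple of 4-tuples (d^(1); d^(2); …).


Barcode: M ≅ I[1,1]^2, I[1,2], I[3,4]^2, I[4,4]. HN layers by μ_θ (3 steps, strictly decreasing):
  μ^(1)=8; μ^(2)=2; μ^(3)=-7

((0, 0, 0, 3); (0, 0, 2, 0); (3, 1, 0, 0))


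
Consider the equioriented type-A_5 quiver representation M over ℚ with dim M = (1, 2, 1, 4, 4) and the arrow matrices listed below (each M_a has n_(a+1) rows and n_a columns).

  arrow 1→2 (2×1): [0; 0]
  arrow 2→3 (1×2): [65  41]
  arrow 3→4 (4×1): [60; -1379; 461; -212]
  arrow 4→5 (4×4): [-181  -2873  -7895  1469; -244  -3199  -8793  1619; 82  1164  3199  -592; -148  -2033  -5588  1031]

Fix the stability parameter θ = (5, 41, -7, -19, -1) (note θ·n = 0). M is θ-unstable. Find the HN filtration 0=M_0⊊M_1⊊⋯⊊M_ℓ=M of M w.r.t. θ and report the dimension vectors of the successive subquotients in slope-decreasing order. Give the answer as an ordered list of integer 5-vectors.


Barcode: M ≅ I[1,1], I[2,2], I[2,5], I[4,5]^3. HN layers by μ_θ (5 steps, strictly decreasing):
  μ^(1)=41; μ^(2)=5; μ^(3)=7/2; μ^(4)=-1; μ^(5)=-19

((0, 1, 0, 0, 0); (1, 0, 0, 0, 0); (0, 1, 1, 1, 1); (0, 0, 0, 0, 3); (0, 0, 0, 3, 0))


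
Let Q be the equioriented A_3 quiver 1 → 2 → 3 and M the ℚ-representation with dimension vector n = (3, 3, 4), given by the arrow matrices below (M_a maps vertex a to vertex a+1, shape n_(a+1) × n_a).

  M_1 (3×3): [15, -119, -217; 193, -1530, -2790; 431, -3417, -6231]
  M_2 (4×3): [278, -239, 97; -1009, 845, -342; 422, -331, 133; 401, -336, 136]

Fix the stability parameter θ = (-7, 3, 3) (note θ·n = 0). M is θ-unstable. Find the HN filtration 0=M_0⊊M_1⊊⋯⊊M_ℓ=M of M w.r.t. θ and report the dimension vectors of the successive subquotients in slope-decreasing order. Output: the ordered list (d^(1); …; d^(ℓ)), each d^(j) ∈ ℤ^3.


Via rank(M_{q-1}∘⋯∘M_p): M ≅ I[1,1], I[1,3]^2, I[2,3], I[3,3].
μ_θ-semistable layers: μ^(1)=3; μ^(2)=-7

((0, 3, 4); (3, 0, 0))


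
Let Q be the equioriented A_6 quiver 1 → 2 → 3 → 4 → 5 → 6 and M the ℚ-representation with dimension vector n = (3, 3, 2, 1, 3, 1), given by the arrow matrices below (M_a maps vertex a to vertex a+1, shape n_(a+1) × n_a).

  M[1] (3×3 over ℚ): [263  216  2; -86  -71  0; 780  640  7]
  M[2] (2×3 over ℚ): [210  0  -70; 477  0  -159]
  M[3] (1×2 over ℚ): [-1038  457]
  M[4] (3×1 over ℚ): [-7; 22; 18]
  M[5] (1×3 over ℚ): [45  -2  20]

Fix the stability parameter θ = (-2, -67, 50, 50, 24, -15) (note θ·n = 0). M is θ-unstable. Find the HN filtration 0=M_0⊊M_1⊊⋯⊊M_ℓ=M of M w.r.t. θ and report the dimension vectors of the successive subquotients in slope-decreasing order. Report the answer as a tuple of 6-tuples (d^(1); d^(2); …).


Via rank(M_{q-1}∘⋯∘M_p): M ≅ I[1,2]^2, I[1,6], I[3,3], I[5,5]^2.
μ_θ-semistable layers: μ^(1)=50; μ^(2)=109/4; μ^(3)=24; μ^(4)=-69/2

((0, 0, 1, 0, 0, 0); (0, 0, 1, 1, 1, 1); (0, 0, 0, 0, 2, 0); (3, 3, 0, 0, 0, 0))


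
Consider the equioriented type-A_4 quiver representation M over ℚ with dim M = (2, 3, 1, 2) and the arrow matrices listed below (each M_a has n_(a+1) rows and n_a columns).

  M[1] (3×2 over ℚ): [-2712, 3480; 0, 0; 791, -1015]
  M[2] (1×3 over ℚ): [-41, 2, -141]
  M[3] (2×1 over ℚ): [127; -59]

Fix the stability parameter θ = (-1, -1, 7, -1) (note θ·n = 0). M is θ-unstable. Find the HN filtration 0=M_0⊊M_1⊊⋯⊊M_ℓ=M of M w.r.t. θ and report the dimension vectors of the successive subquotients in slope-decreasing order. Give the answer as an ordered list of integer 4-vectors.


Via rank(M_{q-1}∘⋯∘M_p): M ≅ I[1,1], I[1,4], I[2,2]^2, I[4,4].
μ_θ-semistable layers: μ^(1)=3; μ^(2)=-1

((0, 0, 1, 1); (2, 3, 0, 1))


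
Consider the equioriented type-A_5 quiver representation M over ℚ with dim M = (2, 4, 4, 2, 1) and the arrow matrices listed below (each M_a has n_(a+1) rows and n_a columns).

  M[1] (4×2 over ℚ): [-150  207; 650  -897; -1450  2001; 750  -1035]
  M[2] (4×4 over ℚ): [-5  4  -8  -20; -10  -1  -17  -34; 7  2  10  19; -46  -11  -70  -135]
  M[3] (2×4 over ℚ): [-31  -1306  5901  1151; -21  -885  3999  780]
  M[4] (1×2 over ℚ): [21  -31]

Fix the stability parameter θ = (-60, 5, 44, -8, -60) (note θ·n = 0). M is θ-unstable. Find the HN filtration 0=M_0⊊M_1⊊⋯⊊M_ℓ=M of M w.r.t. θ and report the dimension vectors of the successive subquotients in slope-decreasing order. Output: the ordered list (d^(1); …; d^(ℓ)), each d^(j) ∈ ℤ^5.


Via rank(M_{q-1}∘⋯∘M_p): M ≅ I[1,1], I[1,4], I[2,3]^2, I[2,5].
μ_θ-semistable layers: μ^(1)=44; μ^(2)=18; μ^(3)=5; μ^(4)=-19/4; μ^(5)=-60

((0, 0, 2, 0, 0); (0, 0, 1, 1, 0); (0, 3, 0, 0, 0); (0, 1, 1, 1, 1); (2, 0, 0, 0, 0))


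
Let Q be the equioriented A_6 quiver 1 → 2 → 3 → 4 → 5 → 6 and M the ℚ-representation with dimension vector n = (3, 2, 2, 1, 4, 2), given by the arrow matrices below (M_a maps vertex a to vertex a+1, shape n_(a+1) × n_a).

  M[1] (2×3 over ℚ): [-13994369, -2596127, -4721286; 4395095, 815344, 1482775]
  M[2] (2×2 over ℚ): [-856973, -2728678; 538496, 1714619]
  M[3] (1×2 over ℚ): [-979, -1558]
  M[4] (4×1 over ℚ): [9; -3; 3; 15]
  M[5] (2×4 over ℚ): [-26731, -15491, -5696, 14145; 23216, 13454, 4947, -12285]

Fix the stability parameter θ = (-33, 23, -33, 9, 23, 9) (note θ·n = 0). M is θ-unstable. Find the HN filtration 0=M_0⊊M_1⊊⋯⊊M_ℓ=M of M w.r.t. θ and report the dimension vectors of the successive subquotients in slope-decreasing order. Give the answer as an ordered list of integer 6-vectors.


Via rank(M_{q-1}∘⋯∘M_p): M ≅ I[1,1], I[1,3], I[1,6], I[5,5]^2, I[5,6].
μ_θ-semistable layers: μ^(1)=23; μ^(2)=16; μ^(3)=9; μ^(4)=-5; μ^(5)=-33

((0, 0, 0, 0, 2, 0); (0, 0, 0, 0, 2, 2); (0, 0, 0, 1, 0, 0); (0, 2, 2, 0, 0, 0); (3, 0, 0, 0, 0, 0))


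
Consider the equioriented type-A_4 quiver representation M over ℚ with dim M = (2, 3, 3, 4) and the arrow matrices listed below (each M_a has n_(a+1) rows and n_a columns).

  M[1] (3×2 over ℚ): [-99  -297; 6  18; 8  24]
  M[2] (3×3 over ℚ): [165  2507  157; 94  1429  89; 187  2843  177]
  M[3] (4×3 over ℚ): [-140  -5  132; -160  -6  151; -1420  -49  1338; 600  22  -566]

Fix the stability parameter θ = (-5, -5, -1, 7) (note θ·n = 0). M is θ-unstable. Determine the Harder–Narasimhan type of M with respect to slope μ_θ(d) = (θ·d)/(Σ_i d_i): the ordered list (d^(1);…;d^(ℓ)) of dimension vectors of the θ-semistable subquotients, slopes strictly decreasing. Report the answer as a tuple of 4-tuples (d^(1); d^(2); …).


Interval decomposition of M: I[1,1], I[1,4], I[2,3], I[2,4], I[4,4]^2.
HN type (ℓ=3): μ^(1)=7; μ^(2)=-1; μ^(3)=-5

((0, 0, 0, 4); (0, 0, 3, 0); (2, 3, 0, 0))


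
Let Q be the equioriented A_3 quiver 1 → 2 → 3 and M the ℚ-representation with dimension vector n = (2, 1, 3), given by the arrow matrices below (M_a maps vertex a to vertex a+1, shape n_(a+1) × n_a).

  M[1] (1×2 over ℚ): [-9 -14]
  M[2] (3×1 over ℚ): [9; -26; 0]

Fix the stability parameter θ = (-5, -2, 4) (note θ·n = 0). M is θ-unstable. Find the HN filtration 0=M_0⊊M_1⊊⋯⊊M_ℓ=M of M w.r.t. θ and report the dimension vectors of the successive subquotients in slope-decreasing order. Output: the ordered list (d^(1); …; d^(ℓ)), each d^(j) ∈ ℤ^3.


Barcode: M ≅ I[1,1], I[1,3], I[3,3]^2. HN layers by μ_θ (3 steps, strictly decreasing):
  μ^(1)=4; μ^(2)=-2; μ^(3)=-5

((0, 0, 3); (0, 1, 0); (2, 0, 0))


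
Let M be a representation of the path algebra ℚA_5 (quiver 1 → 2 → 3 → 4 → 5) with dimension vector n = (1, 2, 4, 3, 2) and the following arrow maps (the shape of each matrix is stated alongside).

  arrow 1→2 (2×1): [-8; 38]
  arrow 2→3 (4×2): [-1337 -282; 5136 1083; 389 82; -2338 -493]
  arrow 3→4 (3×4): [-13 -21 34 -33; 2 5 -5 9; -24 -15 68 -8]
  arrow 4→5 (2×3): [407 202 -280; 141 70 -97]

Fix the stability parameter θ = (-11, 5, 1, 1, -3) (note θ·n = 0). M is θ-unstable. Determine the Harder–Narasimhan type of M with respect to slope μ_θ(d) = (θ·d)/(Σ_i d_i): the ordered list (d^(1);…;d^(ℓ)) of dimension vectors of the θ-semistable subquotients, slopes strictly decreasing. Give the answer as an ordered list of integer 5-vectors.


Via rank(M_{q-1}∘⋯∘M_p): M ≅ I[1,5], I[2,5], I[3,3], I[3,4].
μ_θ-semistable layers: μ^(1)=1; μ^(2)=-11

((0, 2, 4, 3, 2); (1, 0, 0, 0, 0))


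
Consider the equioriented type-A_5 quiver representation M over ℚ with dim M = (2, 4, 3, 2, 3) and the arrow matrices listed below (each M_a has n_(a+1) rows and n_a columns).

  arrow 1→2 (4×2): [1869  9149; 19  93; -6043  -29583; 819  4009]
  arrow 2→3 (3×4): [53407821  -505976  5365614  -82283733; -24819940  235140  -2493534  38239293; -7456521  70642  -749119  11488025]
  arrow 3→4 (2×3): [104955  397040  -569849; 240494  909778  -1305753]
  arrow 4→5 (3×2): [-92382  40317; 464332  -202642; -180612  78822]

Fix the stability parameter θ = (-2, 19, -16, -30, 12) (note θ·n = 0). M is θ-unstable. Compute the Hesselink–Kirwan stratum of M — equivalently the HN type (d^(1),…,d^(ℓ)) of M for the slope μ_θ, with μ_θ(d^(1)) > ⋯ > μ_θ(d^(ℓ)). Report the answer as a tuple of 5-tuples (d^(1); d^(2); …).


Interval decomposition of M: I[1,4], I[1,5], I[2,2], I[2,3], I[5,5]^2.
HN type (ℓ=4): μ^(1)=19; μ^(2)=12; μ^(3)=3/2; μ^(4)=-29/4

((0, 1, 0, 0, 0); (0, 0, 0, 0, 3); (0, 1, 1, 0, 0); (2, 2, 2, 2, 0))


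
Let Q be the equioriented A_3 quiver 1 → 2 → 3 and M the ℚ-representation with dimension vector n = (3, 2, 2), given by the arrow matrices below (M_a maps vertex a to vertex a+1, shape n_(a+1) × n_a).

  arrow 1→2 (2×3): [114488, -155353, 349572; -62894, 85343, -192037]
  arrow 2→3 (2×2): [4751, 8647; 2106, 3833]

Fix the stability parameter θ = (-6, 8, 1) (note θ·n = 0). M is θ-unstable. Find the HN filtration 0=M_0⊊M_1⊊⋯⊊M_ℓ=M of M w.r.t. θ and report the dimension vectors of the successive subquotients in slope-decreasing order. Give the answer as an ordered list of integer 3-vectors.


Barcode: M ≅ I[1,1], I[1,3]^2. HN layers by μ_θ (2 steps, strictly decreasing):
  μ^(1)=9/2; μ^(2)=-6

((0, 2, 2); (3, 0, 0))


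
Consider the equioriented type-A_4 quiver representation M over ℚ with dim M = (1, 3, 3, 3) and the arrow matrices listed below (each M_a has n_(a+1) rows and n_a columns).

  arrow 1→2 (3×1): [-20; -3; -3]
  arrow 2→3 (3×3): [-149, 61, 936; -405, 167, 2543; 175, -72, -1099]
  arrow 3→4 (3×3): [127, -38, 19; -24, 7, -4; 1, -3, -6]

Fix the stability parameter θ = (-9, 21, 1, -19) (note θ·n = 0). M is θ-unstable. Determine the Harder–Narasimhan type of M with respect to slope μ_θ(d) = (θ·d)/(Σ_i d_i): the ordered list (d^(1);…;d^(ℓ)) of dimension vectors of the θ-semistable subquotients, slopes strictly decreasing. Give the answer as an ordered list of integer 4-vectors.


Barcode: M ≅ I[1,4], I[2,4]^2. HN layers by μ_θ (2 steps, strictly decreasing):
  μ^(1)=1; μ^(2)=-9

((0, 3, 3, 3); (1, 0, 0, 0))


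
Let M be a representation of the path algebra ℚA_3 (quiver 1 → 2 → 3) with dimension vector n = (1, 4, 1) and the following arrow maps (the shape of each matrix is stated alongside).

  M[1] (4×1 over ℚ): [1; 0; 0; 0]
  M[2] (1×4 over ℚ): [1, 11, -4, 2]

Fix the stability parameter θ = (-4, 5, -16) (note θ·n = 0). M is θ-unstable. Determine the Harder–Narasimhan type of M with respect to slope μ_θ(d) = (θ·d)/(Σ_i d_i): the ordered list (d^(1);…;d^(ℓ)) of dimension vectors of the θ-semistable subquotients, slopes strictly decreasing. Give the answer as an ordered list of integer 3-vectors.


Via rank(M_{q-1}∘⋯∘M_p): M ≅ I[1,3], I[2,2]^3.
μ_θ-semistable layers: μ^(1)=5; μ^(2)=-5

((0, 3, 0); (1, 1, 1))


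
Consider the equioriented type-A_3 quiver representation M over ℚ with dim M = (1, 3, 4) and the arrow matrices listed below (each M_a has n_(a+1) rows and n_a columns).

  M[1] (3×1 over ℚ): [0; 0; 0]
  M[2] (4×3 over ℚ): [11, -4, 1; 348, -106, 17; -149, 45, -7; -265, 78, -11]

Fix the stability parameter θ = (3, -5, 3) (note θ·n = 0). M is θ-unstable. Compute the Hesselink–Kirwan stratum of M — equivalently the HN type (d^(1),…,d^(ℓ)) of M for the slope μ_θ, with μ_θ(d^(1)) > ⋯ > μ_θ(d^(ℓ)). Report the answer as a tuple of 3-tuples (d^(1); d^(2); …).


Via rank(M_{q-1}∘⋯∘M_p): M ≅ I[1,1], I[2,3]^3, I[3,3].
μ_θ-semistable layers: μ^(1)=3; μ^(2)=-5

((1, 0, 4); (0, 3, 0))


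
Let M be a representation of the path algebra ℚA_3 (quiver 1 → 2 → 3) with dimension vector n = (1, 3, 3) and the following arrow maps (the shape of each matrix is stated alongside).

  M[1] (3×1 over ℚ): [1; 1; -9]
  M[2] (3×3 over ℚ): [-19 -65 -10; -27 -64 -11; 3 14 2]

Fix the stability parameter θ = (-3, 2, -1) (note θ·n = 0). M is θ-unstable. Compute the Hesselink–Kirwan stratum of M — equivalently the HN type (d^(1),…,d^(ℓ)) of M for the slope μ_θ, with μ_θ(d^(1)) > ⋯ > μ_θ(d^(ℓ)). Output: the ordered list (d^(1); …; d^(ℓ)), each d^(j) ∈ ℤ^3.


Barcode: M ≅ I[1,3], I[2,3]^2. HN layers by μ_θ (2 steps, strictly decreasing):
  μ^(1)=1/2; μ^(2)=-3

((0, 3, 3); (1, 0, 0))


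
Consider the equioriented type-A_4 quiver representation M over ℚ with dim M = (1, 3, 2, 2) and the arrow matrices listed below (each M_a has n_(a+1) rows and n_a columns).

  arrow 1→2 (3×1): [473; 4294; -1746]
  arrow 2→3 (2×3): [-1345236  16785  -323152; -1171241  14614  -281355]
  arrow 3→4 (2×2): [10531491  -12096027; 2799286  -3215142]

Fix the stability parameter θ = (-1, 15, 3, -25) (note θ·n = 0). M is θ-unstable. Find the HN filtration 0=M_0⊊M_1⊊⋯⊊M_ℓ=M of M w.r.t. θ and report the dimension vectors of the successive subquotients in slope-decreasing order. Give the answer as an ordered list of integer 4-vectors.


Via rank(M_{q-1}∘⋯∘M_p): M ≅ I[1,4], I[2,2], I[2,3], I[4,4].
μ_θ-semistable layers: μ^(1)=15; μ^(2)=9; μ^(3)=-2; μ^(4)=-25

((0, 1, 0, 0); (0, 1, 1, 0); (1, 1, 1, 1); (0, 0, 0, 1))


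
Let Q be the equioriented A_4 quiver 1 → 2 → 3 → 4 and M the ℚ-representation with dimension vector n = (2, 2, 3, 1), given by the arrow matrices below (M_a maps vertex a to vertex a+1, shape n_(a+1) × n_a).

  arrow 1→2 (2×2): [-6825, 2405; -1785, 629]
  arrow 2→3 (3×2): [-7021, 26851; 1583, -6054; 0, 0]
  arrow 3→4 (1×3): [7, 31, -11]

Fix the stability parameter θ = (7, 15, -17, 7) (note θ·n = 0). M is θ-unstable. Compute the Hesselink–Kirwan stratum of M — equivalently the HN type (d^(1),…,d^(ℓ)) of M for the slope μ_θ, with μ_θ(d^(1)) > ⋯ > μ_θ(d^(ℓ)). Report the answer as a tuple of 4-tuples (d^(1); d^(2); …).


Barcode: M ≅ I[1,1], I[1,4], I[2,3], I[3,3]. HN layers by μ_θ (4 steps, strictly decreasing):
  μ^(1)=7; μ^(2)=5/3; μ^(3)=-1; μ^(4)=-17

((1, 0, 0, 1); (1, 1, 1, 0); (0, 1, 1, 0); (0, 0, 1, 0))


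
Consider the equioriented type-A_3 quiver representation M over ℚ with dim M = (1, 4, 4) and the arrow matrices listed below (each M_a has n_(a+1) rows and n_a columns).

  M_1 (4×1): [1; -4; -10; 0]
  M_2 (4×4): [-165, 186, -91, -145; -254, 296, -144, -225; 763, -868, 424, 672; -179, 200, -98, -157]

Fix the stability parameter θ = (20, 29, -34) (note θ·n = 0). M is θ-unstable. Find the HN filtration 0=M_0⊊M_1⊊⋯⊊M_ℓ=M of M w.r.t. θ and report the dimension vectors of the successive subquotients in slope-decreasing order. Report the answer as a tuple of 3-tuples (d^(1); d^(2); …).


Interval decomposition of M: I[1,3], I[2,2], I[2,3]^2, I[3,3].
HN type (ℓ=4): μ^(1)=29; μ^(2)=5; μ^(3)=-5/2; μ^(4)=-34

((0, 1, 0); (1, 1, 1); (0, 2, 2); (0, 0, 1))


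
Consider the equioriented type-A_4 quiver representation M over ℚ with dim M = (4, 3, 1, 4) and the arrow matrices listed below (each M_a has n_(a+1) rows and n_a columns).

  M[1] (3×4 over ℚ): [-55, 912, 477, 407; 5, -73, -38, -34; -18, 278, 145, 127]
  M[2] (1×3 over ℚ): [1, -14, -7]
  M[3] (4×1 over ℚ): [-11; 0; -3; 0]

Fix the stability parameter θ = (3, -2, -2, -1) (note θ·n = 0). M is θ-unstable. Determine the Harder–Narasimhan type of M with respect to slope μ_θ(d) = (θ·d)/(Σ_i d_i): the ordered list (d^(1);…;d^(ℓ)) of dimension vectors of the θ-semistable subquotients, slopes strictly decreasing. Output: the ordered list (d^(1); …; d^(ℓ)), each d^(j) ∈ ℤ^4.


Interval decomposition of M: I[1,1], I[1,2]^2, I[1,4], I[4,4]^3.
HN type (ℓ=4): μ^(1)=3; μ^(2)=1/2; μ^(3)=-1/2; μ^(4)=-1

((1, 0, 0, 0); (2, 2, 0, 0); (1, 1, 1, 1); (0, 0, 0, 3))


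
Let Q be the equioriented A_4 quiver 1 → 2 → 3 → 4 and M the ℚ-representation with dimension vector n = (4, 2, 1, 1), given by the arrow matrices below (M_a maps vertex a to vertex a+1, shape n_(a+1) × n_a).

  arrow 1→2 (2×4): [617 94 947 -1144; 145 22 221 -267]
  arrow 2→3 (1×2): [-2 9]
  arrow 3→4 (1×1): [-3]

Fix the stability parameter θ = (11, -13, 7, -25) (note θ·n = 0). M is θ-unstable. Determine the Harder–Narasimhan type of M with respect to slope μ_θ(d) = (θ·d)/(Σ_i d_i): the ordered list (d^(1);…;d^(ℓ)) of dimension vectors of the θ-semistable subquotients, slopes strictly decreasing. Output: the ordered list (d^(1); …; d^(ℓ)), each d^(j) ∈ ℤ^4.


Via rank(M_{q-1}∘⋯∘M_p): M ≅ I[1,1]^2, I[1,2], I[1,4].
μ_θ-semistable layers: μ^(1)=11; μ^(2)=-1; μ^(3)=-5

((2, 0, 0, 0); (1, 1, 0, 0); (1, 1, 1, 1))


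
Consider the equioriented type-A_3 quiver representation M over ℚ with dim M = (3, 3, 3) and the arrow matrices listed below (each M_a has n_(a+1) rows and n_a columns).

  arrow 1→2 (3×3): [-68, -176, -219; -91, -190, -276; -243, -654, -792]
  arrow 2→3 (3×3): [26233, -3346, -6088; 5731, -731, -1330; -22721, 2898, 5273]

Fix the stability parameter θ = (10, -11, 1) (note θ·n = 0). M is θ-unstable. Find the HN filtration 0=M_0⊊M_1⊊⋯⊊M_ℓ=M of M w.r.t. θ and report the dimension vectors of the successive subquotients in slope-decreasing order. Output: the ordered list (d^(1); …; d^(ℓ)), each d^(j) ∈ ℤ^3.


Interval decomposition of M: I[1,1], I[1,3]^2, I[2,3].
HN type (ℓ=4): μ^(1)=10; μ^(2)=1; μ^(3)=-1/2; μ^(4)=-11

((1, 0, 0); (0, 0, 3); (2, 2, 0); (0, 1, 0))


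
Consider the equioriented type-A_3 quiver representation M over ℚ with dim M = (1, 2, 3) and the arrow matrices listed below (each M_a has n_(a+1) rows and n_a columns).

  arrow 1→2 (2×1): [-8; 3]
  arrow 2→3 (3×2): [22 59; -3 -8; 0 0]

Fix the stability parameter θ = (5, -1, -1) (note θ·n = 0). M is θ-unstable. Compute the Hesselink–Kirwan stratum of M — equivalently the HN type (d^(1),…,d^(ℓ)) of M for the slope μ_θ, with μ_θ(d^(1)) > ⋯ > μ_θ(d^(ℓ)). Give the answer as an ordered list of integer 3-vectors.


Via rank(M_{q-1}∘⋯∘M_p): M ≅ I[1,3], I[2,3], I[3,3].
μ_θ-semistable layers: μ^(1)=1; μ^(2)=-1

((1, 1, 1); (0, 1, 2))


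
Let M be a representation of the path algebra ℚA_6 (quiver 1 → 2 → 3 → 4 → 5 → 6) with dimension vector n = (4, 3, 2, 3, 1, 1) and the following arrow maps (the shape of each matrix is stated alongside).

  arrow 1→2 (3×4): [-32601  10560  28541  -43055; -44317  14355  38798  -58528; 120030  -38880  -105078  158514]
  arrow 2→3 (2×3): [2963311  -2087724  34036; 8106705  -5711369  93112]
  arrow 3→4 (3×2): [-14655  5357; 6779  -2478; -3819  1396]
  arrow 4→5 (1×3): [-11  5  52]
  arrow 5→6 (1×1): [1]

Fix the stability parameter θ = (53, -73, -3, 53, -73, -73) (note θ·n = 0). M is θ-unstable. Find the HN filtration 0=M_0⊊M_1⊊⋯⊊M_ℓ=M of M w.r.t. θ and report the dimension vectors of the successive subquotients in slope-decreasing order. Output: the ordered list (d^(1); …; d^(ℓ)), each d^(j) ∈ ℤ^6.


Barcode: M ≅ I[1,1]^2, I[1,4], I[1,6], I[2,2], I[4,4]. HN layers by μ_θ (5 steps, strictly decreasing):
  μ^(1)=53; μ^(2)=-3; μ^(3)=-10; μ^(4)=-58/3; μ^(5)=-73

((2, 0, 0, 2, 0, 0); (0, 0, 1, 0, 0, 0); (1, 1, 0, 0, 0, 0); (1, 1, 1, 1, 1, 1); (0, 1, 0, 0, 0, 0))


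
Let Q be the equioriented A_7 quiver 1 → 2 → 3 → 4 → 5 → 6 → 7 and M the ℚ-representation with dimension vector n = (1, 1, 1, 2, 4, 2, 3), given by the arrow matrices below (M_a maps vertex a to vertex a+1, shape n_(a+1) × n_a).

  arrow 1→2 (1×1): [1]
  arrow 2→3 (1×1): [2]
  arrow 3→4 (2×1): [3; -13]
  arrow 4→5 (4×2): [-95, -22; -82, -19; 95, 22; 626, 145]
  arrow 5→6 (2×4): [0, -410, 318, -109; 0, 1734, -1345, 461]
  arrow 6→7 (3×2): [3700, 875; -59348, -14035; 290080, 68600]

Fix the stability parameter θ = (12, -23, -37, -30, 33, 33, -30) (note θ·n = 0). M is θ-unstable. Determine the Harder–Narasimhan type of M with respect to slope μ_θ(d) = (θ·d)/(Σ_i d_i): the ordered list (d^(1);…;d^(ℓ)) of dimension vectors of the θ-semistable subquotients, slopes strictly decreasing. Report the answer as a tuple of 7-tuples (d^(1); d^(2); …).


Via rank(M_{q-1}∘⋯∘M_p): M ≅ I[1,6], I[4,7], I[5,5]^2, I[7,7]^2.
μ_θ-semistable layers: μ^(1)=33; μ^(2)=12; μ^(3)=-39/2; μ^(4)=-30

((0, 0, 0, 0, 3, 1, 0); (0, 0, 0, 0, 1, 1, 1); (1, 1, 1, 1, 0, 0, 0); (0, 0, 0, 1, 0, 0, 2))


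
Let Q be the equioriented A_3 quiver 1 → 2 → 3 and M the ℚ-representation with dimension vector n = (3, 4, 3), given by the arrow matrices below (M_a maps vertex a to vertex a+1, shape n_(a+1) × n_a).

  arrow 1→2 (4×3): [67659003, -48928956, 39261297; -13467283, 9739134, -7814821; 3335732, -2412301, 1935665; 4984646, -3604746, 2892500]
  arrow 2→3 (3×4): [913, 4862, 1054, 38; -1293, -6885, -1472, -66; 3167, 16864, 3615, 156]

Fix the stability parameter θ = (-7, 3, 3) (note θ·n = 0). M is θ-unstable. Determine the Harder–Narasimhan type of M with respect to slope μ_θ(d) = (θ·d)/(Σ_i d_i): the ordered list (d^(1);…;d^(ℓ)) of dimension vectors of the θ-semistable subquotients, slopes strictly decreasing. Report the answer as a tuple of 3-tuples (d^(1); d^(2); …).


Interval decomposition of M: I[1,3]^3, I[2,2].
HN type (ℓ=2): μ^(1)=3; μ^(2)=-7

((0, 4, 3); (3, 0, 0))


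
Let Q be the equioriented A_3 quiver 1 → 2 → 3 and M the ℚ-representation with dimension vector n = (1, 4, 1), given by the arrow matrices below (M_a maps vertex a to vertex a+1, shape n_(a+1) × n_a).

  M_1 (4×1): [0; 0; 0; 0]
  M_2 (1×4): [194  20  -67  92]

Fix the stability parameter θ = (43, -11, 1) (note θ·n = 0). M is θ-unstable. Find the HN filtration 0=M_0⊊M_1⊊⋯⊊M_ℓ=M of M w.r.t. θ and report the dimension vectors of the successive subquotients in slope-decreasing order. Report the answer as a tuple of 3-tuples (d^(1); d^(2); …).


Interval decomposition of M: I[1,1], I[2,2]^3, I[2,3].
HN type (ℓ=3): μ^(1)=43; μ^(2)=1; μ^(3)=-11

((1, 0, 0); (0, 0, 1); (0, 4, 0))


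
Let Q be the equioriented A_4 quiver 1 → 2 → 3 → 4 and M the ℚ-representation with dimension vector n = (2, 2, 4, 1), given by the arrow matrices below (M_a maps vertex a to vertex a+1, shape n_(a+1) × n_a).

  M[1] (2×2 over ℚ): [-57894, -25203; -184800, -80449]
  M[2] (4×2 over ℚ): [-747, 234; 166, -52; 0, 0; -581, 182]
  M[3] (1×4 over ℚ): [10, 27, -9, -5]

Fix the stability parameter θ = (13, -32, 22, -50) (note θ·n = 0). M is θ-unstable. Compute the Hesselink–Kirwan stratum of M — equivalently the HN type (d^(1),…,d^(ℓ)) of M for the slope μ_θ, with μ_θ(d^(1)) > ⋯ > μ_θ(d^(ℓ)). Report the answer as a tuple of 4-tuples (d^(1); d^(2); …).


Via rank(M_{q-1}∘⋯∘M_p): M ≅ I[1,2], I[1,4], I[3,3]^3.
μ_θ-semistable layers: μ^(1)=22; μ^(2)=-19/2; μ^(3)=-47/4

((0, 0, 3, 0); (1, 1, 0, 0); (1, 1, 1, 1))
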